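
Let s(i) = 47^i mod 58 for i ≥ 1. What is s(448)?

We have s(1) = 47; s(2) = 5; s(3) = 3; s(4) = 25; s(5) = 15; s(6) = 9; s(7) = 17; s(8) = 45; s(9) = 27; s(10) = 51; s(11) = 19; s(12) = 23; s(13) = 37; s(14) = 57; s(15) = 11; s(16) = 53; s(17) = 55; s(18) = 33; s(19) = 43; s(20) = 49; s(21) = 41; s(22) = 13; s(23) = 31; s(24) = 7; s(25) = 39; s(26) = 35; s(27) = 21; s(28) = 1; s(29) = 47.
Since s(29) = s(1) = 47, the sequence is periodic with period 28.
So s(448) = s(1 + ((448-1) mod 28)) = s(28) = 1.

1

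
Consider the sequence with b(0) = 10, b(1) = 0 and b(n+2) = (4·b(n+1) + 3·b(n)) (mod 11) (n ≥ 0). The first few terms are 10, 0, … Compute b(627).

Computing terms: b(0) = 10, b(1) = 0, b(2) = 8, b(3) = 10, b(4) = 9, b(5) = 0, b(6) = 5, b(7) = 9, b(8) = 7, b(9) = 0, b(10) = 10, b(11) = 7, b(12) = 3, b(13) = 0, b(14) = 9, b(15) = 3, b(16) = 6, b(17) = 0, b(18) = 7, b(19) = 6, b(20) = 1, b(21) = 0, b(22) = 3, b(23) = 1, b(24) = 2, b(25) = 0, b(26) = 6, b(27) = 2, b(28) = 4, b(29) = 0, b(30) = 1, b(31) = 4, b(32) = 8, b(33) = 0, b(34) = 2, b(35) = 8, b(36) = 5, b(37) = 0, b(38) = 4, b(39) = 5, b(40) = 10, b(41) = 0.
Since (b(40), b(41)) = (b(0), b(1)) = (10, 0) (two consecutive terms determine the rest), the sequence is periodic with period 40.
(627 - 0) mod 40 = 27, so b(627) = b(27) = 2.

2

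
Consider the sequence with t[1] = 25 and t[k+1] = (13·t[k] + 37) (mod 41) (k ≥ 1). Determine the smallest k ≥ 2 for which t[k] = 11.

33

We have t[1] = 25, t[2] = 34, t[3] = 28, t[4] = 32, t[5] = 2, t[6] = 22, t[7] = 36, t[8] = 13, t[9] = 1, t[10] = 9, t[11] = 31, t[12] = 30, t[13] = 17, t[14] = 12, t[15] = 29, t[16] = 4, t[17] = 7, t[18] = 5, t[19] = 20, t[20] = 10, t[21] = 3, t[22] = 35, t[23] = 0, t[24] = 37, t[25] = 26, t[26] = 6, t[27] = 33, t[28] = 15, t[29] = 27, t[30] = 19, t[31] = 38, t[32] = 39, t[33] = 11, t[34] = 16, t[35] = 40, t[36] = 24, t[37] = 21, t[38] = 23, t[39] = 8, t[40] = 18, t[41] = 25.
The sequence repeats with period 40.
The value 11 first appears (with k ≥ 2) at t[33].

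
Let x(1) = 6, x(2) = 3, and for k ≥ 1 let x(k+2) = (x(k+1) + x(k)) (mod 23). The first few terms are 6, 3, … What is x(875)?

1

x(1) = 6; x(2) = 3; x(3) = 9; x(4) = 12; x(5) = 21; x(6) = 10; x(7) = 8; x(8) = 18; x(9) = 3; x(10) = 21; x(11) = 1; x(12) = 22; x(13) = 0; x(14) = 22; x(15) = 22; x(16) = 21; x(17) = 20; x(18) = 18; x(19) = 15; x(20) = 10; x(21) = 2; x(22) = 12; x(23) = 14; x(24) = 3; x(25) = 17; x(26) = 20; x(27) = 14; x(28) = 11; x(29) = 2; x(30) = 13; x(31) = 15; x(32) = 5; x(33) = 20; x(34) = 2; x(35) = 22; x(36) = 1; x(37) = 0; x(38) = 1; x(39) = 1; x(40) = 2; x(41) = 3; x(42) = 5; x(43) = 8; x(44) = 13; x(45) = 21; x(46) = 11; x(47) = 9; x(48) = 20; x(49) = 6; x(50) = 3.
The sequence repeats with period 48.
(875 - 1) mod 48 = 10, so x(875) = x(11) = 1.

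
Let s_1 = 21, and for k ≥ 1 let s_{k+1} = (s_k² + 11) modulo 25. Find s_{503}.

We have s_1 = 21,  s_2 = 2,  s_3 = 15,  s_4 = 11,  s_5 = 7,  s_6 = 10,  s_7 = 11.
Since s_7 = s_4 = 11, the sequence is eventually periodic: after a pre-period of length 3 it cycles with period 3.
For k ≥ 4, s_k depends only on (k - 4) mod 3. (503 - 4) mod 3 = 1, so s_{503} = s_5 = 7.

7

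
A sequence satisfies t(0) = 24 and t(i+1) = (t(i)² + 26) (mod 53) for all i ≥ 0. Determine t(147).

10

Computing terms: t(0) = 24; t(1) = 19; t(2) = 16; t(3) = 17; t(4) = 50; t(5) = 35; t(6) = 32; t(7) = 43; t(8) = 20; t(9) = 2; t(10) = 30; t(11) = 25; t(12) = 15; t(13) = 39; t(14) = 10; t(15) = 20.
Since t(15) = t(8) = 20, the sequence is eventually periodic: after a pre-period of length 8 it cycles with period 7.
For i ≥ 8, t(i) depends only on (i - 8) mod 7. (147 - 8) mod 7 = 6, so t(147) = t(14) = 10.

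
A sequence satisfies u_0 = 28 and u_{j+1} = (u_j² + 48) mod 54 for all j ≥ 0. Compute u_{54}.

28

Listing terms: u_0 = 28; u_1 = 22; u_2 = 46; u_3 = 4; u_4 = 10; u_5 = 40; u_6 = 28.
The sequence repeats with period 6.
(54 - 0) mod 6 = 0, so u_{54} = u_0 = 28.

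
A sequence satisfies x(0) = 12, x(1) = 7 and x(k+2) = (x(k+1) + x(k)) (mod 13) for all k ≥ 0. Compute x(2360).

We have x(0) = 12, x(1) = 7, x(2) = 6, x(3) = 0, x(4) = 6, x(5) = 6, x(6) = 12, x(7) = 5, x(8) = 4, x(9) = 9, x(10) = 0, x(11) = 9, x(12) = 9, x(13) = 5, x(14) = 1, x(15) = 6, x(16) = 7, x(17) = 0, x(18) = 7, x(19) = 7, x(20) = 1, x(21) = 8, x(22) = 9, x(23) = 4, x(24) = 0, x(25) = 4, x(26) = 4, x(27) = 8, x(28) = 12, x(29) = 7.
The sequence repeats with period 28.
So x(2360) = x(0 + ((2360-0) mod 28)) = x(8) = 4.

4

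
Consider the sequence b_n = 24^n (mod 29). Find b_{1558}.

16

Listing terms: b_1 = 24,  b_2 = 25,  b_3 = 20,  b_4 = 16,  b_5 = 7,  b_6 = 23,  b_7 = 1,  b_8 = 24.
The sequence repeats with period 7.
So b_{1558} = b_{1 + ((1558-1) mod 7)} = b_4 = 16.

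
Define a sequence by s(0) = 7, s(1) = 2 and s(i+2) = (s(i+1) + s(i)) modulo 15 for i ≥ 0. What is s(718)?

Computing terms: s(0) = 7,  s(1) = 2,  s(2) = 9,  s(3) = 11,  s(4) = 5,  s(5) = 1,  s(6) = 6,  s(7) = 7,  s(8) = 13,  s(9) = 5,  s(10) = 3,  s(11) = 8,  s(12) = 11,  s(13) = 4,  s(14) = 0,  s(15) = 4,  s(16) = 4,  s(17) = 8,  s(18) = 12,  s(19) = 5,  s(20) = 2,  s(21) = 7,  s(22) = 9,  s(23) = 1,  s(24) = 10,  s(25) = 11,  s(26) = 6,  s(27) = 2,  s(28) = 8,  s(29) = 10,  s(30) = 3,  s(31) = 13,  s(32) = 1,  s(33) = 14,  s(34) = 0,  s(35) = 14,  s(36) = 14,  s(37) = 13,  s(38) = 12,  s(39) = 10,  s(40) = 7,  s(41) = 2.
Since (s(40), s(41)) = (s(0), s(1)) = (7, 2) (two consecutive terms determine the rest), the sequence is periodic with period 40.
So s(718) = s(0 + ((718-0) mod 40)) = s(38) = 12.

12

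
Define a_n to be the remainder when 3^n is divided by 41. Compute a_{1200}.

Listing terms: a_0 = 1, a_1 = 3, a_2 = 9, a_3 = 27, a_4 = 40, a_5 = 38, a_6 = 32, a_7 = 14, a_8 = 1.
The sequence repeats with period 8.
So a_{1200} = a_{0 + ((1200-0) mod 8)} = a_0 = 1.

1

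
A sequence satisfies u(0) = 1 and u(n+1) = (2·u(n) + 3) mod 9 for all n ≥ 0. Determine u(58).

u(0) = 1, u(1) = 5, u(2) = 4, u(3) = 2, u(4) = 7, u(5) = 8, u(6) = 1.
Since u(6) = u(0) = 1, the sequence is periodic with period 6.
(58 - 0) mod 6 = 4, so u(58) = u(4) = 7.

7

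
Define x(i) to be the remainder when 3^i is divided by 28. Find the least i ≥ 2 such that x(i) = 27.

3

x(1) = 3; x(2) = 9; x(3) = 27; x(4) = 25; x(5) = 19; x(6) = 1; x(7) = 3.
Since x(7) = x(1) = 3, the sequence is periodic with period 6.
The value 27 first appears (with i ≥ 2) at x(3).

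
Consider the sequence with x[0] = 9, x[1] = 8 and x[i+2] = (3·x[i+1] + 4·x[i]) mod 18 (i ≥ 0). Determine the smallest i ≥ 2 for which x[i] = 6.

2

We have x[0] = 9, x[1] = 8, x[2] = 6, x[3] = 14, x[4] = 12, x[5] = 2, x[6] = 0, x[7] = 8, x[8] = 6.
Since (x[7], x[8]) = (x[1], x[2]) = (8, 6) (two consecutive terms determine the rest), the sequence is eventually periodic: after a pre-period of length 1 it cycles with period 6.
The value 6 first appears (with i ≥ 2) at x[2].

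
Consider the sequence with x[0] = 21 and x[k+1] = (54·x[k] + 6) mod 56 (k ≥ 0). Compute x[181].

34

x[0] = 21, x[1] = 20, x[2] = 22, x[3] = 18, x[4] = 26, x[5] = 10, x[6] = 42, x[7] = 34, x[8] = 50, x[9] = 18.
Since x[9] = x[3] = 18, the sequence is eventually periodic: after a pre-period of length 3 it cycles with period 6.
For k ≥ 3, x[k] depends only on (k - 3) mod 6. (181 - 3) mod 6 = 4, so x[181] = x[7] = 34.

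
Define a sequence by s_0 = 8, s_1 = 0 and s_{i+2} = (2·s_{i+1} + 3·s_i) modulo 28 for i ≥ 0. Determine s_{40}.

0

s_0 = 8, s_1 = 0, s_2 = 24, s_3 = 20, s_4 = 0, s_5 = 4, s_6 = 8, s_7 = 0.
Since (s_6, s_7) = (s_0, s_1) = (8, 0) (two consecutive terms determine the rest), the sequence is periodic with period 6.
(40 - 0) mod 6 = 4, so s_{40} = s_4 = 0.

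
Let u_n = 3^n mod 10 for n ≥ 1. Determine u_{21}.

We have u_1 = 3; u_2 = 9; u_3 = 7; u_4 = 1; u_5 = 3.
The sequence repeats with period 4.
So u_{21} = u_{1 + ((21-1) mod 4)} = u_1 = 3.

3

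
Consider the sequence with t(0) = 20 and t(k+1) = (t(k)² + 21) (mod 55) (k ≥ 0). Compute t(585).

Computing terms: t(0) = 20; t(1) = 36; t(2) = 52; t(3) = 30; t(4) = 41; t(5) = 52.
Since t(5) = t(2) = 52, the sequence is eventually periodic: after a pre-period of length 2 it cycles with period 3.
For k ≥ 2, t(k) depends only on (k - 2) mod 3. (585 - 2) mod 3 = 1, so t(585) = t(3) = 30.

30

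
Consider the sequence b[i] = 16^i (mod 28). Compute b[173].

b[1] = 16; b[2] = 4; b[3] = 8; b[4] = 16.
The sequence repeats with period 3.
(173 - 1) mod 3 = 1, so b[173] = b[2] = 4.

4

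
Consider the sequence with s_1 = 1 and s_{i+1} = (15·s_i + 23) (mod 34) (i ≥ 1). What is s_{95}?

23

s_1 = 1,  s_2 = 4,  s_3 = 15,  s_4 = 10,  s_5 = 3,  s_6 = 0,  s_7 = 23,  s_8 = 28,  s_9 = 1.
The sequence repeats with period 8.
(95 - 1) mod 8 = 6, so s_{95} = s_7 = 23.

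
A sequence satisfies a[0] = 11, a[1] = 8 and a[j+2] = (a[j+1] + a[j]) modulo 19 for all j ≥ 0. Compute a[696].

3

We have a[0] = 11, a[1] = 8, a[2] = 0, a[3] = 8, a[4] = 8, a[5] = 16, a[6] = 5, a[7] = 2, a[8] = 7, a[9] = 9, a[10] = 16, a[11] = 6, a[12] = 3, a[13] = 9, a[14] = 12, a[15] = 2, a[16] = 14, a[17] = 16, a[18] = 11, a[19] = 8.
Since (a[18], a[19]) = (a[0], a[1]) = (11, 8) (two consecutive terms determine the rest), the sequence is periodic with period 18.
So a[696] = a[0 + ((696-0) mod 18)] = a[12] = 3.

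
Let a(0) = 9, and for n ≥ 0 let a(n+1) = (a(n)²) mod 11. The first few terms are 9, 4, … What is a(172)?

9

a(0) = 9,  a(1) = 4,  a(2) = 5,  a(3) = 3,  a(4) = 9.
Since a(4) = a(0) = 9, the sequence is periodic with period 4.
So a(172) = a(0 + ((172-0) mod 4)) = a(0) = 9.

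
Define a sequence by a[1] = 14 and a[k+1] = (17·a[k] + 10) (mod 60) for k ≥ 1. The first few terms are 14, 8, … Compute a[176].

We have a[1] = 14,  a[2] = 8,  a[3] = 26,  a[4] = 32,  a[5] = 14.
The sequence repeats with period 4.
So a[176] = a[1 + ((176-1) mod 4)] = a[4] = 32.

32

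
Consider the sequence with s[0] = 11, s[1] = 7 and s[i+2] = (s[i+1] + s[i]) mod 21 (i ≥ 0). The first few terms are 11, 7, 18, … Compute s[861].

We have s[0] = 11, s[1] = 7, s[2] = 18, s[3] = 4, s[4] = 1, s[5] = 5, s[6] = 6, s[7] = 11, s[8] = 17, s[9] = 7, s[10] = 3, s[11] = 10, s[12] = 13, s[13] = 2, s[14] = 15, s[15] = 17, s[16] = 11, s[17] = 7.
Since (s[16], s[17]) = (s[0], s[1]) = (11, 7) (two consecutive terms determine the rest), the sequence is periodic with period 16.
So s[861] = s[0 + ((861-0) mod 16)] = s[13] = 2.

2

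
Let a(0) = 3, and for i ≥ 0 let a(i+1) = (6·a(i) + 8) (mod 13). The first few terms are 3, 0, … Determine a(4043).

Listing terms: a(0) = 3, a(1) = 0, a(2) = 8, a(3) = 4, a(4) = 6, a(5) = 5, a(6) = 12, a(7) = 2, a(8) = 7, a(9) = 11, a(10) = 9, a(11) = 10, a(12) = 3.
Since a(12) = a(0) = 3, the sequence is periodic with period 12.
(4043 - 0) mod 12 = 11, so a(4043) = a(11) = 10.

10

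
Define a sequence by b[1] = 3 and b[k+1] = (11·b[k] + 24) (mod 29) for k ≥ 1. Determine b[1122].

28

We have b[1] = 3; b[2] = 28; b[3] = 13; b[4] = 22; b[5] = 5; b[6] = 21; b[7] = 23; b[8] = 16; b[9] = 26; b[10] = 20; b[11] = 12; b[12] = 11; b[13] = 0; b[14] = 24; b[15] = 27; b[16] = 2; b[17] = 17; b[18] = 8; b[19] = 25; b[20] = 9; b[21] = 7; b[22] = 14; b[23] = 4; b[24] = 10; b[25] = 18; b[26] = 19; b[27] = 1; b[28] = 6; b[29] = 3.
The sequence repeats with period 28.
So b[1122] = b[1 + ((1122-1) mod 28)] = b[2] = 28.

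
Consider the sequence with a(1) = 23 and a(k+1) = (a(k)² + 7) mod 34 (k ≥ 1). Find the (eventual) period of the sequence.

a(1) = 23; a(2) = 26; a(3) = 3; a(4) = 16; a(5) = 25; a(6) = 20; a(7) = 33; a(8) = 8; a(9) = 3.
Since a(9) = a(3) = 3, the sequence is eventually periodic: after a pre-period of length 2 it cycles with period 6.

6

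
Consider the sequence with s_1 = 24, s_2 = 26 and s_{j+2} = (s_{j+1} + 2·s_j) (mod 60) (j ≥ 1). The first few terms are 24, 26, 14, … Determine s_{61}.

Computing terms: s_1 = 24, s_2 = 26, s_3 = 14, s_4 = 6, s_5 = 34, s_6 = 46, s_7 = 54, s_8 = 26, s_9 = 14.
Since (s_8, s_9) = (s_2, s_3) = (26, 14) (two consecutive terms determine the rest), the sequence is eventually periodic: after a pre-period of length 1 it cycles with period 6.
For j ≥ 2, s_j depends only on (j - 2) mod 6. (61 - 2) mod 6 = 5, so s_{61} = s_7 = 54.

54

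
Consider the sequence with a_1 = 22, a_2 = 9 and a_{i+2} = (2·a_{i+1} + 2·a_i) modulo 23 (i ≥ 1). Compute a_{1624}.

19

a_1 = 22,  a_2 = 9,  a_3 = 16,  a_4 = 4,  a_5 = 17,  a_6 = 19,  a_7 = 3,  a_8 = 21,  a_9 = 2,  a_{10} = 0,  a_{11} = 4,  a_{12} = 8,  a_{13} = 1,  a_{14} = 18,  a_{15} = 15,  a_{16} = 20,  a_{17} = 1,  a_{18} = 19,  a_{19} = 17,  a_{20} = 3,  a_{21} = 17,  a_{22} = 17,  a_{23} = 22,  a_{24} = 9.
Since (a_{23}, a_{24}) = (a_1, a_2) = (22, 9) (two consecutive terms determine the rest), the sequence is periodic with period 22.
So a_{1624} = a_{1 + ((1624-1) mod 22)} = a_{18} = 19.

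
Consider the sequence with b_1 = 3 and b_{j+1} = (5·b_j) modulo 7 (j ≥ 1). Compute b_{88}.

4

Computing terms: b_1 = 3; b_2 = 1; b_3 = 5; b_4 = 4; b_5 = 6; b_6 = 2; b_7 = 3.
The sequence repeats with period 6.
(88 - 1) mod 6 = 3, so b_{88} = b_4 = 4.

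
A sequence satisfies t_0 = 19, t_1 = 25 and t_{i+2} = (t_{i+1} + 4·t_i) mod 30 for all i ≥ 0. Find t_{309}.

11

Computing terms: t_0 = 19; t_1 = 25; t_2 = 11; t_3 = 21; t_4 = 5; t_5 = 29; t_6 = 19; t_7 = 15; t_8 = 1; t_9 = 1; t_{10} = 5; t_{11} = 9; t_{12} = 29; t_{13} = 5; t_{14} = 1; t_{15} = 21; t_{16} = 25; t_{17} = 19; t_{18} = 29; t_{19} = 15; t_{20} = 11; t_{21} = 11; t_{22} = 25; t_{23} = 9; t_{24} = 19; t_{25} = 25.
The sequence repeats with period 24.
(309 - 0) mod 24 = 21, so t_{309} = t_{21} = 11.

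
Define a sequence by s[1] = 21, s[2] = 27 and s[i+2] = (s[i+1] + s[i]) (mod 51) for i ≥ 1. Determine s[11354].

33

We have s[1] = 21; s[2] = 27; s[3] = 48; s[4] = 24; s[5] = 21; s[6] = 45; s[7] = 15; s[8] = 9; s[9] = 24; s[10] = 33; s[11] = 6; s[12] = 39; s[13] = 45; s[14] = 33; s[15] = 27; s[16] = 9; s[17] = 36; s[18] = 45; s[19] = 30; s[20] = 24; s[21] = 3; s[22] = 27; s[23] = 30; s[24] = 6; s[25] = 36; s[26] = 42; s[27] = 27; s[28] = 18; s[29] = 45; s[30] = 12; s[31] = 6; s[32] = 18; s[33] = 24; s[34] = 42; s[35] = 15; s[36] = 6; s[37] = 21; s[38] = 27.
Since (s[37], s[38]) = (s[1], s[2]) = (21, 27) (two consecutive terms determine the rest), the sequence is periodic with period 36.
So s[11354] = s[1 + ((11354-1) mod 36)] = s[14] = 33.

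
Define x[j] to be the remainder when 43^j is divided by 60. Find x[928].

x[0] = 1, x[1] = 43, x[2] = 49, x[3] = 7, x[4] = 1.
The sequence repeats with period 4.
(928 - 0) mod 4 = 0, so x[928] = x[0] = 1.

1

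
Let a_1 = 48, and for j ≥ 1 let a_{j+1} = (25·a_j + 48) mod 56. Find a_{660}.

a_1 = 48; a_2 = 16; a_3 = 0; a_4 = 48.
The sequence repeats with period 3.
So a_{660} = a_{1 + ((660-1) mod 3)} = a_3 = 0.

0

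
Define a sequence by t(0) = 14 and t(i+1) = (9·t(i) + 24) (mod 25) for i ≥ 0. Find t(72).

t(0) = 14,  t(1) = 0,  t(2) = 24,  t(3) = 15,  t(4) = 9,  t(5) = 5,  t(6) = 19,  t(7) = 20,  t(8) = 4,  t(9) = 10,  t(10) = 14.
The sequence repeats with period 10.
So t(72) = t(0 + ((72-0) mod 10)) = t(2) = 24.

24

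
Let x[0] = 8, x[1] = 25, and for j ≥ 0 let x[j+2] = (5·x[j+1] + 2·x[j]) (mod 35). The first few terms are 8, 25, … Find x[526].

Listing terms: x[0] = 8, x[1] = 25, x[2] = 1, x[3] = 20, x[4] = 32, x[5] = 25, x[6] = 14, x[7] = 15, x[8] = 33, x[9] = 20, x[10] = 26, x[11] = 30, x[12] = 27, x[13] = 20, x[14] = 14, x[15] = 5, x[16] = 18, x[17] = 30, x[18] = 11, x[19] = 10, x[20] = 2, x[21] = 30, x[22] = 14, x[23] = 25, x[24] = 13, x[25] = 10, x[26] = 6, x[27] = 15, x[28] = 17, x[29] = 10, x[30] = 14, x[31] = 20, x[32] = 23, x[33] = 15, x[34] = 16, x[35] = 5, x[36] = 22, x[37] = 15, x[38] = 14, x[39] = 30, x[40] = 3, x[41] = 5, x[42] = 31, x[43] = 25, x[44] = 12, x[45] = 5, x[46] = 14, x[47] = 10, x[48] = 8, x[49] = 25.
Since (x[48], x[49]) = (x[0], x[1]) = (8, 25) (two consecutive terms determine the rest), the sequence is periodic with period 48.
So x[526] = x[0 + ((526-0) mod 48)] = x[46] = 14.

14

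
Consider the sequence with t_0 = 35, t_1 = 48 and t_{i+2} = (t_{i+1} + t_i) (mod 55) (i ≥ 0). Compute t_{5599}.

13

Computing terms: t_0 = 35, t_1 = 48, t_2 = 28, t_3 = 21, t_4 = 49, t_5 = 15, t_6 = 9, t_7 = 24, t_8 = 33, t_9 = 2, t_{10} = 35, t_{11} = 37, t_{12} = 17, t_{13} = 54, t_{14} = 16, t_{15} = 15, t_{16} = 31, t_{17} = 46, t_{18} = 22, t_{19} = 13, t_{20} = 35, t_{21} = 48.
Since (t_{20}, t_{21}) = (t_0, t_1) = (35, 48) (two consecutive terms determine the rest), the sequence is periodic with period 20.
So t_{5599} = t_{0 + ((5599-0) mod 20)} = t_{19} = 13.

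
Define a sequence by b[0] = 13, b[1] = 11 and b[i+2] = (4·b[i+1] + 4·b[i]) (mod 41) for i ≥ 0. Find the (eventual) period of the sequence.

Computing terms: b[0] = 13; b[1] = 11; b[2] = 14; b[3] = 18; b[4] = 5; b[5] = 10; b[6] = 19; b[7] = 34; b[8] = 7; b[9] = 0; b[10] = 28; b[11] = 30; b[12] = 27; b[13] = 23; b[14] = 36; b[15] = 31; b[16] = 22; b[17] = 7; b[18] = 34; b[19] = 0; b[20] = 13; b[21] = 11.
The sequence repeats with period 20.

20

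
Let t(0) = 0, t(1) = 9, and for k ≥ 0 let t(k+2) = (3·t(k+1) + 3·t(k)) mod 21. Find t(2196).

We have t(0) = 0,  t(1) = 9,  t(2) = 6,  t(3) = 3,  t(4) = 6,  t(5) = 6,  t(6) = 15,  t(7) = 0,  t(8) = 3,  t(9) = 9,  t(10) = 15,  t(11) = 9,  t(12) = 9,  t(13) = 12,  t(14) = 0,  t(15) = 15,  t(16) = 3,  t(17) = 12,  t(18) = 3,  t(19) = 3,  t(20) = 18,  t(21) = 0,  t(22) = 12,  t(23) = 15,  t(24) = 18,  t(25) = 15,  t(26) = 15,  t(27) = 6,  t(28) = 0,  t(29) = 18,  t(30) = 12,  t(31) = 6,  t(32) = 12,  t(33) = 12,  t(34) = 9,  t(35) = 0,  t(36) = 6,  t(37) = 18,  t(38) = 9,  t(39) = 18,  t(40) = 18,  t(41) = 3,  t(42) = 0,  t(43) = 9.
The sequence repeats with period 42.
(2196 - 0) mod 42 = 12, so t(2196) = t(12) = 9.

9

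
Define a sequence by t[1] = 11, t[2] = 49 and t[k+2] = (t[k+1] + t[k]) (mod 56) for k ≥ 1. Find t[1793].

Computing terms: t[1] = 11,  t[2] = 49,  t[3] = 4,  t[4] = 53,  t[5] = 1,  t[6] = 54,  t[7] = 55,  t[8] = 53,  t[9] = 52,  t[10] = 49,  t[11] = 45,  t[12] = 38,  t[13] = 27,  t[14] = 9,  t[15] = 36,  t[16] = 45,  t[17] = 25,  t[18] = 14,  t[19] = 39,  t[20] = 53,  t[21] = 36,  t[22] = 33,  t[23] = 13,  t[24] = 46,  t[25] = 3,  t[26] = 49,  t[27] = 52,  t[28] = 45,  t[29] = 41,  t[30] = 30,  t[31] = 15,  t[32] = 45,  t[33] = 4,  t[34] = 49,  t[35] = 53,  t[36] = 46,  t[37] = 43,  t[38] = 33,  t[39] = 20,  t[40] = 53,  t[41] = 17,  t[42] = 14,  t[43] = 31,  t[44] = 45,  t[45] = 20,  t[46] = 9,  t[47] = 29,  t[48] = 38,  t[49] = 11,  t[50] = 49.
Since (t[49], t[50]) = (t[1], t[2]) = (11, 49) (two consecutive terms determine the rest), the sequence is periodic with period 48.
So t[1793] = t[1 + ((1793-1) mod 48)] = t[17] = 25.

25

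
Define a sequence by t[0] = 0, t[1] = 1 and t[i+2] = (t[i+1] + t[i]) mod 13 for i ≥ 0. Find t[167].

Computing terms: t[0] = 0,  t[1] = 1,  t[2] = 1,  t[3] = 2,  t[4] = 3,  t[5] = 5,  t[6] = 8,  t[7] = 0,  t[8] = 8,  t[9] = 8,  t[10] = 3,  t[11] = 11,  t[12] = 1,  t[13] = 12,  t[14] = 0,  t[15] = 12,  t[16] = 12,  t[17] = 11,  t[18] = 10,  t[19] = 8,  t[20] = 5,  t[21] = 0,  t[22] = 5,  t[23] = 5,  t[24] = 10,  t[25] = 2,  t[26] = 12,  t[27] = 1,  t[28] = 0,  t[29] = 1.
The sequence repeats with period 28.
(167 - 0) mod 28 = 27, so t[167] = t[27] = 1.

1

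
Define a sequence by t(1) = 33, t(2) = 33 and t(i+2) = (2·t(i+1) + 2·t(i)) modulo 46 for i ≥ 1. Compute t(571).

10

Computing terms: t(1) = 33, t(2) = 33, t(3) = 40, t(4) = 8, t(5) = 4, t(6) = 24, t(7) = 10, t(8) = 22, t(9) = 18, t(10) = 34, t(11) = 12, t(12) = 0, t(13) = 24, t(14) = 2, t(15) = 6, t(16) = 16, t(17) = 44, t(18) = 28, t(19) = 6, t(20) = 22, t(21) = 10, t(22) = 18, t(23) = 10, t(24) = 10, t(25) = 40, t(26) = 8.
Since (t(25), t(26)) = (t(3), t(4)) = (40, 8) (two consecutive terms determine the rest), the sequence is eventually periodic: after a pre-period of length 2 it cycles with period 22.
For i ≥ 3, t(i) depends only on (i - 3) mod 22. (571 - 3) mod 22 = 18, so t(571) = t(21) = 10.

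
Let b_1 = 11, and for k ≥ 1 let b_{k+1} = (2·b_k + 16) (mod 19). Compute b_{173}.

We have b_1 = 11; b_2 = 0; b_3 = 16; b_4 = 10; b_5 = 17; b_6 = 12; b_7 = 2; b_8 = 1; b_9 = 18; b_{10} = 14; b_{11} = 6; b_{12} = 9; b_{13} = 15; b_{14} = 8; b_{15} = 13; b_{16} = 4; b_{17} = 5; b_{18} = 7; b_{19} = 11.
The sequence repeats with period 18.
So b_{173} = b_{1 + ((173-1) mod 18)} = b_{11} = 6.

6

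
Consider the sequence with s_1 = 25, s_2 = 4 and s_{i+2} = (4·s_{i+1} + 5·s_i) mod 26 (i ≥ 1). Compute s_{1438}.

Computing terms: s_1 = 25, s_2 = 4, s_3 = 11, s_4 = 12, s_5 = 25, s_6 = 4.
Since (s_5, s_6) = (s_1, s_2) = (25, 4) (two consecutive terms determine the rest), the sequence is periodic with period 4.
So s_{1438} = s_{1 + ((1438-1) mod 4)} = s_2 = 4.

4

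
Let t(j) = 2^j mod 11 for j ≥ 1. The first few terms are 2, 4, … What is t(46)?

9

Computing terms: t(1) = 2, t(2) = 4, t(3) = 8, t(4) = 5, t(5) = 10, t(6) = 9, t(7) = 7, t(8) = 3, t(9) = 6, t(10) = 1, t(11) = 2.
Since t(11) = t(1) = 2, the sequence is periodic with period 10.
(46 - 1) mod 10 = 5, so t(46) = t(6) = 9.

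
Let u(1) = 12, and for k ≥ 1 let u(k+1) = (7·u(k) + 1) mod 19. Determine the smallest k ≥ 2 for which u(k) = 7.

We have u(1) = 12, u(2) = 9, u(3) = 7, u(4) = 12.
Since u(4) = u(1) = 12, the sequence is periodic with period 3.
The value 7 first appears (with k ≥ 2) at u(3).

3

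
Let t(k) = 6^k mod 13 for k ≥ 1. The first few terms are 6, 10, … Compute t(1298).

10

Computing terms: t(1) = 6,  t(2) = 10,  t(3) = 8,  t(4) = 9,  t(5) = 2,  t(6) = 12,  t(7) = 7,  t(8) = 3,  t(9) = 5,  t(10) = 4,  t(11) = 11,  t(12) = 1,  t(13) = 6.
The sequence repeats with period 12.
So t(1298) = t(1 + ((1298-1) mod 12)) = t(2) = 10.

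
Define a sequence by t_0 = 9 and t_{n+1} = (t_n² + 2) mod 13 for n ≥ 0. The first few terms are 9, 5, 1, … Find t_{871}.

Listing terms: t_0 = 9; t_1 = 5; t_2 = 1; t_3 = 3; t_4 = 11; t_5 = 6; t_6 = 12; t_7 = 3.
Since t_7 = t_3 = 3, the sequence is eventually periodic: after a pre-period of length 3 it cycles with period 4.
For n ≥ 3, t_n depends only on (n - 3) mod 4. (871 - 3) mod 4 = 0, so t_{871} = t_3 = 3.

3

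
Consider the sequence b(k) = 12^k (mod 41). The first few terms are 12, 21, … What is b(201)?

12

Computing terms: b(1) = 12; b(2) = 21; b(3) = 6; b(4) = 31; b(5) = 3; b(6) = 36; b(7) = 22; b(8) = 18; b(9) = 11; b(10) = 9; b(11) = 26; b(12) = 25; b(13) = 13; b(14) = 33; b(15) = 27; b(16) = 37; b(17) = 34; b(18) = 39; b(19) = 17; b(20) = 40; b(21) = 29; b(22) = 20; b(23) = 35; b(24) = 10; b(25) = 38; b(26) = 5; b(27) = 19; b(28) = 23; b(29) = 30; b(30) = 32; b(31) = 15; b(32) = 16; b(33) = 28; b(34) = 8; b(35) = 14; b(36) = 4; b(37) = 7; b(38) = 2; b(39) = 24; b(40) = 1; b(41) = 12.
Since b(41) = b(1) = 12, the sequence is periodic with period 40.
So b(201) = b(1 + ((201-1) mod 40)) = b(1) = 12.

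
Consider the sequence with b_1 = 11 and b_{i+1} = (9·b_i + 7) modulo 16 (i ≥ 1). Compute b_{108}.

Computing terms: b_1 = 11,  b_2 = 10,  b_3 = 1,  b_4 = 0,  b_5 = 7,  b_6 = 6,  b_7 = 13,  b_8 = 12,  b_9 = 3,  b_{10} = 2,  b_{11} = 9,  b_{12} = 8,  b_{13} = 15,  b_{14} = 14,  b_{15} = 5,  b_{16} = 4,  b_{17} = 11.
The sequence repeats with period 16.
So b_{108} = b_{1 + ((108-1) mod 16)} = b_{12} = 8.

8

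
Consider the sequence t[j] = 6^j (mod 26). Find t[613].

Computing terms: t[0] = 1, t[1] = 6, t[2] = 10, t[3] = 8, t[4] = 22, t[5] = 2, t[6] = 12, t[7] = 20, t[8] = 16, t[9] = 18, t[10] = 4, t[11] = 24, t[12] = 14, t[13] = 6.
Since t[13] = t[1] = 6, the sequence is eventually periodic: after a pre-period of length 1 it cycles with period 12.
For j ≥ 1, t[j] depends only on (j - 1) mod 12. (613 - 1) mod 12 = 0, so t[613] = t[1] = 6.

6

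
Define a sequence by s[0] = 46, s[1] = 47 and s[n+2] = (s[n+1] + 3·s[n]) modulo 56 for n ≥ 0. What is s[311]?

19

We have s[0] = 46,  s[1] = 47,  s[2] = 17,  s[3] = 46,  s[4] = 41,  s[5] = 11,  s[6] = 22,  s[7] = 55,  s[8] = 9,  s[9] = 6,  s[10] = 33,  s[11] = 51,  s[12] = 38,  s[13] = 23,  s[14] = 25,  s[15] = 38,  s[16] = 1,  s[17] = 3,  s[18] = 6,  s[19] = 15,  s[20] = 33,  s[21] = 22,  s[22] = 9,  s[23] = 19,  s[24] = 46,  s[25] = 47.
Since (s[24], s[25]) = (s[0], s[1]) = (46, 47) (two consecutive terms determine the rest), the sequence is periodic with period 24.
(311 - 0) mod 24 = 23, so s[311] = s[23] = 19.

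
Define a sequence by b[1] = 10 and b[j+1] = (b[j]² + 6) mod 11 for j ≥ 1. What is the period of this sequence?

5

Computing terms: b[1] = 10,  b[2] = 7,  b[3] = 0,  b[4] = 6,  b[5] = 9,  b[6] = 10.
Since b[6] = b[1] = 10, the sequence is periodic with period 5.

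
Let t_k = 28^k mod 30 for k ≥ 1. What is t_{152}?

16

Computing terms: t_1 = 28; t_2 = 4; t_3 = 22; t_4 = 16; t_5 = 28.
Since t_5 = t_1 = 28, the sequence is periodic with period 4.
(152 - 1) mod 4 = 3, so t_{152} = t_4 = 16.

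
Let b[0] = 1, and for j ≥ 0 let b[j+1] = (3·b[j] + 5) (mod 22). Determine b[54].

Computing terms: b[0] = 1; b[1] = 8; b[2] = 7; b[3] = 4; b[4] = 17; b[5] = 12; b[6] = 19; b[7] = 18; b[8] = 15; b[9] = 6; b[10] = 1.
The sequence repeats with period 10.
So b[54] = b[0 + ((54-0) mod 10)] = b[4] = 17.

17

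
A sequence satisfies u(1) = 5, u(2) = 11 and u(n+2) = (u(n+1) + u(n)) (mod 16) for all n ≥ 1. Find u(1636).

u(1) = 5,  u(2) = 11,  u(3) = 0,  u(4) = 11,  u(5) = 11,  u(6) = 6,  u(7) = 1,  u(8) = 7,  u(9) = 8,  u(10) = 15,  u(11) = 7,  u(12) = 6,  u(13) = 13,  u(14) = 3,  u(15) = 0,  u(16) = 3,  u(17) = 3,  u(18) = 6,  u(19) = 9,  u(20) = 15,  u(21) = 8,  u(22) = 7,  u(23) = 15,  u(24) = 6,  u(25) = 5,  u(26) = 11.
Since (u(25), u(26)) = (u(1), u(2)) = (5, 11) (two consecutive terms determine the rest), the sequence is periodic with period 24.
(1636 - 1) mod 24 = 3, so u(1636) = u(4) = 11.

11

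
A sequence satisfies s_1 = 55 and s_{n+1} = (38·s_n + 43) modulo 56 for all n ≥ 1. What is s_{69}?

9

Computing terms: s_1 = 55,  s_2 = 5,  s_3 = 9,  s_4 = 49,  s_5 = 1,  s_6 = 25,  s_7 = 41,  s_8 = 33,  s_9 = 9.
Since s_9 = s_3 = 9, the sequence is eventually periodic: after a pre-period of length 2 it cycles with period 6.
For n ≥ 3, s_n depends only on (n - 3) mod 6. (69 - 3) mod 6 = 0, so s_{69} = s_3 = 9.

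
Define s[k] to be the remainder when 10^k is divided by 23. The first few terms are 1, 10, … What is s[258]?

4

We have s[0] = 1, s[1] = 10, s[2] = 8, s[3] = 11, s[4] = 18, s[5] = 19, s[6] = 6, s[7] = 14, s[8] = 2, s[9] = 20, s[10] = 16, s[11] = 22, s[12] = 13, s[13] = 15, s[14] = 12, s[15] = 5, s[16] = 4, s[17] = 17, s[18] = 9, s[19] = 21, s[20] = 3, s[21] = 7, s[22] = 1.
Since s[22] = s[0] = 1, the sequence is periodic with period 22.
(258 - 0) mod 22 = 16, so s[258] = s[16] = 4.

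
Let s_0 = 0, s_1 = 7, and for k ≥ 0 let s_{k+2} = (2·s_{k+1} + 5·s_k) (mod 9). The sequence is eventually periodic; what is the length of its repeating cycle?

We have s_0 = 0,  s_1 = 7,  s_2 = 5,  s_3 = 0,  s_4 = 7.
Since (s_3, s_4) = (s_0, s_1) = (0, 7) (two consecutive terms determine the rest), the sequence is periodic with period 3.

3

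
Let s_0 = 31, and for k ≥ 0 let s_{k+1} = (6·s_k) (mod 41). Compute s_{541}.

19

We have s_0 = 31,  s_1 = 22,  s_2 = 9,  s_3 = 13,  s_4 = 37,  s_5 = 17,  s_6 = 20,  s_7 = 38,  s_8 = 23,  s_9 = 15,  s_{10} = 8,  s_{11} = 7,  s_{12} = 1,  s_{13} = 6,  s_{14} = 36,  s_{15} = 11,  s_{16} = 25,  s_{17} = 27,  s_{18} = 39,  s_{19} = 29,  s_{20} = 10,  s_{21} = 19,  s_{22} = 32,  s_{23} = 28,  s_{24} = 4,  s_{25} = 24,  s_{26} = 21,  s_{27} = 3,  s_{28} = 18,  s_{29} = 26,  s_{30} = 33,  s_{31} = 34,  s_{32} = 40,  s_{33} = 35,  s_{34} = 5,  s_{35} = 30,  s_{36} = 16,  s_{37} = 14,  s_{38} = 2,  s_{39} = 12,  s_{40} = 31.
Since s_{40} = s_0 = 31, the sequence is periodic with period 40.
So s_{541} = s_{0 + ((541-0) mod 40)} = s_{21} = 19.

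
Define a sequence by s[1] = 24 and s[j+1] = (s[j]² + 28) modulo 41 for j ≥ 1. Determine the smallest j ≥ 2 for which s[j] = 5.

We have s[1] = 24, s[2] = 30, s[3] = 26, s[4] = 7, s[5] = 36, s[6] = 12, s[7] = 8, s[8] = 10, s[9] = 5, s[10] = 12.
Since s[10] = s[6] = 12, the sequence is eventually periodic: after a pre-period of length 5 it cycles with period 4.
The value 5 first appears (with j ≥ 2) at s[9].

9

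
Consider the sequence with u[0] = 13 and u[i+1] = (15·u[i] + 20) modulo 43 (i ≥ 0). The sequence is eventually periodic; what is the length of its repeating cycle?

We have u[0] = 13,  u[1] = 0,  u[2] = 20,  u[3] = 19,  u[4] = 4,  u[5] = 37,  u[6] = 16,  u[7] = 2,  u[8] = 7,  u[9] = 39,  u[10] = 3,  u[11] = 22,  u[12] = 6,  u[13] = 24,  u[14] = 36,  u[15] = 1,  u[16] = 35,  u[17] = 29,  u[18] = 25,  u[19] = 8,  u[20] = 11,  u[21] = 13.
Since u[21] = u[0] = 13, the sequence is periodic with period 21.

21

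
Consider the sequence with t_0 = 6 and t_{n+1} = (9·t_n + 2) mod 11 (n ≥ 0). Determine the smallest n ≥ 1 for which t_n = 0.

2

Listing terms: t_0 = 6; t_1 = 1; t_2 = 0; t_3 = 2; t_4 = 9; t_5 = 6.
The sequence repeats with period 5.
The value 0 first appears (with n ≥ 1) at t_2.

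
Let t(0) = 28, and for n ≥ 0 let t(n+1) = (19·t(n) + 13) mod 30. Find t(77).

15

We have t(0) = 28,  t(1) = 5,  t(2) = 18,  t(3) = 25,  t(4) = 8,  t(5) = 15,  t(6) = 28.
The sequence repeats with period 6.
(77 - 0) mod 6 = 5, so t(77) = t(5) = 15.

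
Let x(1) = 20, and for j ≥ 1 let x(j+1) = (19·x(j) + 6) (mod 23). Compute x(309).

Computing terms: x(1) = 20, x(2) = 18, x(3) = 3, x(4) = 17, x(5) = 7, x(6) = 1, x(7) = 2, x(8) = 21, x(9) = 14, x(10) = 19, x(11) = 22, x(12) = 10, x(13) = 12, x(14) = 4, x(15) = 13, x(16) = 0, x(17) = 6, x(18) = 5, x(19) = 9, x(20) = 16, x(21) = 11, x(22) = 8, x(23) = 20.
Since x(23) = x(1) = 20, the sequence is periodic with period 22.
(309 - 1) mod 22 = 0, so x(309) = x(1) = 20.

20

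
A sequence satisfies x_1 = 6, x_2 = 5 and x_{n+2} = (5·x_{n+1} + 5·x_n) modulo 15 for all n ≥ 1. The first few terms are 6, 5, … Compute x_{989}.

Computing terms: x_1 = 6, x_2 = 5, x_3 = 10, x_4 = 0, x_5 = 5, x_6 = 10.
Since (x_5, x_6) = (x_2, x_3) = (5, 10) (two consecutive terms determine the rest), the sequence is eventually periodic: after a pre-period of length 1 it cycles with period 3.
For n ≥ 2, x_n depends only on (n - 2) mod 3. (989 - 2) mod 3 = 0, so x_{989} = x_2 = 5.

5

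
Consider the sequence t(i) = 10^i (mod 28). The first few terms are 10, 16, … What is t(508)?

We have t(1) = 10,  t(2) = 16,  t(3) = 20,  t(4) = 4,  t(5) = 12,  t(6) = 8,  t(7) = 24,  t(8) = 16.
Since t(8) = t(2) = 16, the sequence is eventually periodic: after a pre-period of length 1 it cycles with period 6.
For i ≥ 2, t(i) depends only on (i - 2) mod 6. (508 - 2) mod 6 = 2, so t(508) = t(4) = 4.

4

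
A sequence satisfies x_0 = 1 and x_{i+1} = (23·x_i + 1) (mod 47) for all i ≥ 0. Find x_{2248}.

We have x_0 = 1,  x_1 = 24,  x_2 = 36,  x_3 = 30,  x_4 = 33,  x_5 = 8,  x_6 = 44,  x_7 = 26,  x_8 = 35,  x_9 = 7,  x_{10} = 21,  x_{11} = 14,  x_{12} = 41,  x_{13} = 4,  x_{14} = 46,  x_{15} = 25,  x_{16} = 12,  x_{17} = 42,  x_{18} = 27,  x_{19} = 11,  x_{20} = 19,  x_{21} = 15,  x_{22} = 17,  x_{23} = 16,  x_{24} = 40,  x_{25} = 28,  x_{26} = 34,  x_{27} = 31,  x_{28} = 9,  x_{29} = 20,  x_{30} = 38,  x_{31} = 29,  x_{32} = 10,  x_{33} = 43,  x_{34} = 3,  x_{35} = 23,  x_{36} = 13,  x_{37} = 18,  x_{38} = 39,  x_{39} = 5,  x_{40} = 22,  x_{41} = 37,  x_{42} = 6,  x_{43} = 45,  x_{44} = 2,  x_{45} = 0,  x_{46} = 1.
Since x_{46} = x_0 = 1, the sequence is periodic with period 46.
So x_{2248} = x_{0 + ((2248-0) mod 46)} = x_{40} = 22.

22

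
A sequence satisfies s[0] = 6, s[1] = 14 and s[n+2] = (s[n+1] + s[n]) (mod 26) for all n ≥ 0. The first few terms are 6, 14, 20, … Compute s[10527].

s[0] = 6, s[1] = 14, s[2] = 20, s[3] = 8, s[4] = 2, s[5] = 10, s[6] = 12, s[7] = 22, s[8] = 8, s[9] = 4, s[10] = 12, s[11] = 16, s[12] = 2, s[13] = 18, s[14] = 20, s[15] = 12, s[16] = 6, s[17] = 18, s[18] = 24, s[19] = 16, s[20] = 14, s[21] = 4, s[22] = 18, s[23] = 22, s[24] = 14, s[25] = 10, s[26] = 24, s[27] = 8, s[28] = 6, s[29] = 14.
The sequence repeats with period 28.
(10527 - 0) mod 28 = 27, so s[10527] = s[27] = 8.

8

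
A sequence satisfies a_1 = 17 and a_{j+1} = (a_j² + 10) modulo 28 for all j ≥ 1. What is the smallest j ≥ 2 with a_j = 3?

4

We have a_1 = 17, a_2 = 19, a_3 = 7, a_4 = 3, a_5 = 19.
Since a_5 = a_2 = 19, the sequence is eventually periodic: after a pre-period of length 1 it cycles with period 3.
The value 3 first appears (with j ≥ 2) at a_4.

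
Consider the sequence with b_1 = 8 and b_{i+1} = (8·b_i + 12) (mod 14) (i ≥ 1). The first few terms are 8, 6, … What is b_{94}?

4

Listing terms: b_1 = 8,  b_2 = 6,  b_3 = 4,  b_4 = 2,  b_5 = 0,  b_6 = 12,  b_7 = 10,  b_8 = 8.
Since b_8 = b_1 = 8, the sequence is periodic with period 7.
(94 - 1) mod 7 = 2, so b_{94} = b_3 = 4.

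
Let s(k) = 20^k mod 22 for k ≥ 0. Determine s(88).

We have s(0) = 1, s(1) = 20, s(2) = 4, s(3) = 14, s(4) = 16, s(5) = 12, s(6) = 20.
Since s(6) = s(1) = 20, the sequence is eventually periodic: after a pre-period of length 1 it cycles with period 5.
For k ≥ 1, s(k) depends only on (k - 1) mod 5. (88 - 1) mod 5 = 2, so s(88) = s(3) = 14.

14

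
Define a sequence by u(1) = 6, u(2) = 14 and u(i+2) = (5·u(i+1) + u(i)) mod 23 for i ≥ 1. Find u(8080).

21

u(1) = 6, u(2) = 14, u(3) = 7, u(4) = 3, u(5) = 22, u(6) = 21, u(7) = 12, u(8) = 12, u(9) = 3, u(10) = 4, u(11) = 0, u(12) = 4, u(13) = 20, u(14) = 12, u(15) = 11, u(16) = 21, u(17) = 1, u(18) = 3, u(19) = 16, u(20) = 14, u(21) = 17, u(22) = 7, u(23) = 6, u(24) = 14.
Since (u(23), u(24)) = (u(1), u(2)) = (6, 14) (two consecutive terms determine the rest), the sequence is periodic with period 22.
(8080 - 1) mod 22 = 5, so u(8080) = u(6) = 21.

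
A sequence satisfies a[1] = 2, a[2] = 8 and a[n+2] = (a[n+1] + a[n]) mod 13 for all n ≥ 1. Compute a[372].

Listing terms: a[1] = 2,  a[2] = 8,  a[3] = 10,  a[4] = 5,  a[5] = 2,  a[6] = 7,  a[7] = 9,  a[8] = 3,  a[9] = 12,  a[10] = 2,  a[11] = 1,  a[12] = 3,  a[13] = 4,  a[14] = 7,  a[15] = 11,  a[16] = 5,  a[17] = 3,  a[18] = 8,  a[19] = 11,  a[20] = 6,  a[21] = 4,  a[22] = 10,  a[23] = 1,  a[24] = 11,  a[25] = 12,  a[26] = 10,  a[27] = 9,  a[28] = 6,  a[29] = 2,  a[30] = 8.
Since (a[29], a[30]) = (a[1], a[2]) = (2, 8) (two consecutive terms determine the rest), the sequence is periodic with period 28.
(372 - 1) mod 28 = 7, so a[372] = a[8] = 3.

3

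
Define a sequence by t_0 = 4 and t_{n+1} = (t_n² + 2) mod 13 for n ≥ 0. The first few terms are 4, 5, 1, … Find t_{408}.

11

Listing terms: t_0 = 4, t_1 = 5, t_2 = 1, t_3 = 3, t_4 = 11, t_5 = 6, t_6 = 12, t_7 = 3.
Since t_7 = t_3 = 3, the sequence is eventually periodic: after a pre-period of length 3 it cycles with period 4.
For n ≥ 3, t_n depends only on (n - 3) mod 4. (408 - 3) mod 4 = 1, so t_{408} = t_4 = 11.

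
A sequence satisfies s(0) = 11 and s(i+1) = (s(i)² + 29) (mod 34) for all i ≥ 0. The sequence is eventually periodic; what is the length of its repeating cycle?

s(0) = 11, s(1) = 14, s(2) = 21, s(3) = 28, s(4) = 31, s(5) = 4, s(6) = 11.
The sequence repeats with period 6.

6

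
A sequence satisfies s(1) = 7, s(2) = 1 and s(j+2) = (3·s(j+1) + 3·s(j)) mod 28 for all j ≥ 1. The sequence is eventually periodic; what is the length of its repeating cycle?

42

Computing terms: s(1) = 7, s(2) = 1, s(3) = 24, s(4) = 19, s(5) = 17, s(6) = 24, s(7) = 11, s(8) = 21, s(9) = 12, s(10) = 15, s(11) = 25, s(12) = 8, s(13) = 15, s(14) = 13, s(15) = 0, s(16) = 11, s(17) = 5, s(18) = 20, s(19) = 19, s(20) = 5, s(21) = 16, s(22) = 7, s(23) = 13, s(24) = 4, s(25) = 23, s(26) = 25, s(27) = 4, s(28) = 3, s(29) = 21, s(30) = 16, s(31) = 27, s(32) = 17, s(33) = 20, s(34) = 27, s(35) = 1, s(36) = 0, s(37) = 3, s(38) = 9, s(39) = 8, s(40) = 23, s(41) = 9, s(42) = 12, s(43) = 7, s(44) = 1.
The sequence repeats with period 42.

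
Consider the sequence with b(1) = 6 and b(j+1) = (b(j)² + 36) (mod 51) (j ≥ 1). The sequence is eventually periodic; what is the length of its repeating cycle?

We have b(1) = 6,  b(2) = 21,  b(3) = 18,  b(4) = 3,  b(5) = 45,  b(6) = 21.
Since b(6) = b(2) = 21, the sequence is eventually periodic: after a pre-period of length 1 it cycles with period 4.

4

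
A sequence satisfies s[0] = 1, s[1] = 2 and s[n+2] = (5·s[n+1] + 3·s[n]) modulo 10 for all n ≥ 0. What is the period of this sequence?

24

s[0] = 1, s[1] = 2, s[2] = 3, s[3] = 1, s[4] = 4, s[5] = 3, s[6] = 7, s[7] = 4, s[8] = 1, s[9] = 7, s[10] = 8, s[11] = 1, s[12] = 9, s[13] = 8, s[14] = 7, s[15] = 9, s[16] = 6, s[17] = 7, s[18] = 3, s[19] = 6, s[20] = 9, s[21] = 3, s[22] = 2, s[23] = 9, s[24] = 1, s[25] = 2.
The sequence repeats with period 24.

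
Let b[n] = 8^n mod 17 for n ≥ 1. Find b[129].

Computing terms: b[1] = 8,  b[2] = 13,  b[3] = 2,  b[4] = 16,  b[5] = 9,  b[6] = 4,  b[7] = 15,  b[8] = 1,  b[9] = 8.
The sequence repeats with period 8.
So b[129] = b[1 + ((129-1) mod 8)] = b[1] = 8.

8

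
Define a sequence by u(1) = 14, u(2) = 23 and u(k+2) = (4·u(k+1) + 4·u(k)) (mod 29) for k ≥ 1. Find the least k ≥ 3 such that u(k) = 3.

3

Listing terms: u(1) = 14; u(2) = 23; u(3) = 3; u(4) = 17; u(5) = 22; u(6) = 11; u(7) = 16; u(8) = 21; u(9) = 3; u(10) = 9; u(11) = 19; u(12) = 25; u(13) = 2; u(14) = 21; u(15) = 5; u(16) = 17; u(17) = 1; u(18) = 14; u(19) = 2; u(20) = 6; u(21) = 3; u(22) = 7; u(23) = 11; u(24) = 14; u(25) = 13; u(26) = 21; u(27) = 20; u(28) = 19; u(29) = 11; u(30) = 4; u(31) = 2; u(32) = 24; u(33) = 17; u(34) = 19; u(35) = 28; u(36) = 14; u(37) = 23.
The sequence repeats with period 35.
The value 3 first appears (with k ≥ 3) at u(3).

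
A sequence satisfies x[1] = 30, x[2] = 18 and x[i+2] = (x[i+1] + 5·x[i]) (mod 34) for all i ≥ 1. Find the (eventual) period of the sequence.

x[1] = 30, x[2] = 18, x[3] = 32, x[4] = 20, x[5] = 10, x[6] = 8, x[7] = 24, x[8] = 30, x[9] = 14, x[10] = 28, x[11] = 30, x[12] = 0, x[13] = 14, x[14] = 14, x[15] = 16, x[16] = 18, x[17] = 30, x[18] = 18.
Since (x[17], x[18]) = (x[1], x[2]) = (30, 18) (two consecutive terms determine the rest), the sequence is periodic with period 16.

16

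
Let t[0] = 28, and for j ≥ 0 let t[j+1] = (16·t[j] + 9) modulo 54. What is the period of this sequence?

9

t[0] = 28, t[1] = 25, t[2] = 31, t[3] = 19, t[4] = 43, t[5] = 49, t[6] = 37, t[7] = 7, t[8] = 13, t[9] = 1, t[10] = 25.
Since t[10] = t[1] = 25, the sequence is eventually periodic: after a pre-period of length 1 it cycles with period 9.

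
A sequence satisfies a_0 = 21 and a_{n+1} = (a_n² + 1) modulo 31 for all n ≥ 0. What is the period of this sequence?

We have a_0 = 21,  a_1 = 8,  a_2 = 3,  a_3 = 10,  a_4 = 8.
Since a_4 = a_1 = 8, the sequence is eventually periodic: after a pre-period of length 1 it cycles with period 3.

3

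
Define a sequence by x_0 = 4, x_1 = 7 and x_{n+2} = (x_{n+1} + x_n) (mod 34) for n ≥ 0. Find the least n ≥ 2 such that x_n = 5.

22

x_0 = 4; x_1 = 7; x_2 = 11; x_3 = 18; x_4 = 29; x_5 = 13; x_6 = 8; x_7 = 21; x_8 = 29; x_9 = 16; x_{10} = 11; x_{11} = 27; x_{12} = 4; x_{13} = 31; x_{14} = 1; x_{15} = 32; x_{16} = 33; x_{17} = 31; x_{18} = 30; x_{19} = 27; x_{20} = 23; x_{21} = 16; x_{22} = 5; x_{23} = 21; x_{24} = 26; x_{25} = 13; x_{26} = 5; x_{27} = 18; x_{28} = 23; x_{29} = 7; x_{30} = 30; x_{31} = 3; x_{32} = 33; x_{33} = 2; x_{34} = 1; x_{35} = 3; x_{36} = 4; x_{37} = 7.
The sequence repeats with period 36.
The value 5 first appears (with n ≥ 2) at x_{22}.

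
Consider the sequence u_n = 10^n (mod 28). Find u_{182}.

Computing terms: u_0 = 1, u_1 = 10, u_2 = 16, u_3 = 20, u_4 = 4, u_5 = 12, u_6 = 8, u_7 = 24, u_8 = 16.
Since u_8 = u_2 = 16, the sequence is eventually periodic: after a pre-period of length 2 it cycles with period 6.
For n ≥ 2, u_n depends only on (n - 2) mod 6. (182 - 2) mod 6 = 0, so u_{182} = u_2 = 16.

16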